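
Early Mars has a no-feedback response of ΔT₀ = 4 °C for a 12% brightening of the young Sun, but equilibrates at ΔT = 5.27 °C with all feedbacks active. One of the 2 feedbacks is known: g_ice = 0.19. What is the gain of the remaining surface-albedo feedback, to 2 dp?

Amplification A = ΔT/ΔT₀ = 5.27/4 = 1.317.
Total gain g = 1 − 1/A = 1 − 1/1.317 = 0.2407.
The known gain is 0.19.
g_alb = 0.2407 − 0.19 = 0.05.

0.05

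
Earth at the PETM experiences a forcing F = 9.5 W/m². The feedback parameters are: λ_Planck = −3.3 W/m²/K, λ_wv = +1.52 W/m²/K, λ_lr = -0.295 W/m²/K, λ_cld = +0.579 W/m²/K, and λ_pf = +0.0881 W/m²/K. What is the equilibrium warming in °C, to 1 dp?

6.7 °C

Net feedback parameter λ = (−3.3) + (+1.52) + (-0.295) + (+0.579) + (+0.0881) = -1.4079 W/m²/K.
ΔT = −F/λ = −9.5/(-1.4079) = 6.7 °C.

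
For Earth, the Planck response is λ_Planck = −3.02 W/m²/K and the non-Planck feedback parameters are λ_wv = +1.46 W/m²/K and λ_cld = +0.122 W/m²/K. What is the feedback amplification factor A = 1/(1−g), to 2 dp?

Convert to gains: g_wv = 1.46/3.02 = 0.4834; g_cld = 0.122/3.02 = 0.0404.
Total gain g = 0.5238.
A = 1/(1 − 0.5238) = 2.10.

2.10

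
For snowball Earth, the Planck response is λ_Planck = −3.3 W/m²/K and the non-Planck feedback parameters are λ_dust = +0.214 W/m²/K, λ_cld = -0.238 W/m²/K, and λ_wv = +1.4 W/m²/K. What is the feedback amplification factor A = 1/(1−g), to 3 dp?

Convert to gains: g_dust = 0.214/3.3 = 0.06485; g_cld = -0.238/3.3 = -0.07212; g_wv = 1.4/3.3 = 0.4242.
Total gain g = 0.41693.
A = 1/(1 − 0.41693) = 1.715.

1.715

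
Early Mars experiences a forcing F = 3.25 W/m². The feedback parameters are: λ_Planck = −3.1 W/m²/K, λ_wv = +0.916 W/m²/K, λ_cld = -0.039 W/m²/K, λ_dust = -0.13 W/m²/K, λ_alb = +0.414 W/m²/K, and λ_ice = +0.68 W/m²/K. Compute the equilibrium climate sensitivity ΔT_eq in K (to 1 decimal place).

2.6 K

Net feedback parameter λ = (−3.1) + (+0.916) + (-0.039) + (-0.13) + (+0.414) + (+0.68) = -1.259 W/m²/K.
ΔT = −F/λ = −3.25/(-1.259) = 2.6 K.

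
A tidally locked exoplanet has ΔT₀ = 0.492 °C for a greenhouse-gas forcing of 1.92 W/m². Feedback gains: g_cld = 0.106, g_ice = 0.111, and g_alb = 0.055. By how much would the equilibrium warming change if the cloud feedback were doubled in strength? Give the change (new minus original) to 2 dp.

0.12 °C

Original: g = 0.272, ΔT = 0.492/(1−0.272) = 0.6758 °C.
With doubled cloud: g' = 0.378, ΔT' = 0.492/(1−0.378) = 0.7910 °C.
Change = 0.7910 − 0.6758 = 0.12 °C.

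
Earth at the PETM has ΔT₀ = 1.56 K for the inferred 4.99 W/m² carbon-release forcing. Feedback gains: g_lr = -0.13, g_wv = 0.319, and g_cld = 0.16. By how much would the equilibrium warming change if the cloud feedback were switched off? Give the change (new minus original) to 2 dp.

-0.47 K

Original: g = 0.349, ΔT = 1.56/(1−0.349) = 2.3963 K.
Without cloud: g' = 0.189, ΔT' = 1.56/(1−0.189) = 1.9236 K.
Change = 1.9236 − 2.3963 = -0.47 K.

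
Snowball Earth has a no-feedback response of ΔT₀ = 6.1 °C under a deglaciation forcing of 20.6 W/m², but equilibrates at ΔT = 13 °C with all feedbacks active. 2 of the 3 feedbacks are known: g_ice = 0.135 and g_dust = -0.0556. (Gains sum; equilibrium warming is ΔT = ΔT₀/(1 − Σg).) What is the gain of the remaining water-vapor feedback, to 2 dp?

Amplification A = ΔT/ΔT₀ = 13/6.1 = 2.131.
Total gain g = 1 − 1/A = 1 − 1/2.131 = 0.5307.
Known gains sum to 0.135 − 0.0556 = 0.0794.
g_wv = 0.5307 − 0.0794 = 0.45.

0.45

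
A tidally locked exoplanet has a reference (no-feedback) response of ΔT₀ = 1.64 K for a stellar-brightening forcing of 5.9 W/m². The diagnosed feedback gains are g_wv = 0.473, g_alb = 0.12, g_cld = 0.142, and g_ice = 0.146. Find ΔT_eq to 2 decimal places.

13.78 K

Total gain g = 0.473 + 0.12 + 0.142 + 0.146 = 0.881.
Amplification A = 1/(1 − 0.881) = 8.403.
ΔT = 1.64 × 8.403 = 13.78 K.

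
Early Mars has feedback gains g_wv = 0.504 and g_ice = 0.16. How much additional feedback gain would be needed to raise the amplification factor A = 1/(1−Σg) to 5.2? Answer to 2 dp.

Current total gain = 0.664.
Target gain for A = 5.2: g* = 1 − 1/5.2 = 0.8077.
Additional gain needed = 0.8077 − 0.664 = 0.14.

0.14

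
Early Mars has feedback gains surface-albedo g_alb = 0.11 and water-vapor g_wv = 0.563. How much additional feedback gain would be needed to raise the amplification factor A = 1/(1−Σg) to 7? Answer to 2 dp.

Current total gain = 0.673.
Target gain for A = 7: g* = 1 − 1/7 = 0.8571.
Additional gain needed = 0.8571 − 0.673 = 0.18.

0.18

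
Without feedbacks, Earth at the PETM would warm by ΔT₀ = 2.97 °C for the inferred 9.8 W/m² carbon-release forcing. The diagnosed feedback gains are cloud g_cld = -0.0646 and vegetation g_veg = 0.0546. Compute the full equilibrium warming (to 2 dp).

Total gain g = -0.0646 + 0.0546 = -0.01.
Amplification A = 1/(1 + 0.01) = 0.9901.
ΔT = 2.97 × 0.9901 = 2.94 °C.

2.94 °C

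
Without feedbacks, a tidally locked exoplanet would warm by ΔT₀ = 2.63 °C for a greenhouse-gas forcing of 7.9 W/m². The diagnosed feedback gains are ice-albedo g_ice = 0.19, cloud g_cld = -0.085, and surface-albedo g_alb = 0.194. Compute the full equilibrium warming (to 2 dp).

3.75 °C

Total gain g = 0.19 − 0.085 + 0.194 = 0.299.
Amplification A = 1/(1 − 0.299) = 1.427.
ΔT = 2.63 × 1.427 = 3.75 °C.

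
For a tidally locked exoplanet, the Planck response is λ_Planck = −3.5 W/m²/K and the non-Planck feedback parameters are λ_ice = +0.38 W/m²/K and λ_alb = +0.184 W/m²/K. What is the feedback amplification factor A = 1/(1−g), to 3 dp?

1.192

Convert to gains: g_ice = 0.38/3.5 = 0.1086; g_alb = 0.184/3.5 = 0.05257.
Total gain g = 0.16117.
A = 1/(1 − 0.16117) = 1.192.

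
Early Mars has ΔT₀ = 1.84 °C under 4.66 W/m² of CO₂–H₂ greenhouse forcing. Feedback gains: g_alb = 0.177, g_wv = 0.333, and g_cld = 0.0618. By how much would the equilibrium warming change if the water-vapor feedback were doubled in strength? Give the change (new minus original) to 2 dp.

Original: g = 0.5718, ΔT = 1.84/(1−0.5718) = 4.2971 °C.
With doubled water-vapor: g' = 0.9048, ΔT' = 1.84/(1−0.9048) = 19.3277 °C.
Change = 19.3277 − 4.2971 = 15.03 °C.

15.03 °C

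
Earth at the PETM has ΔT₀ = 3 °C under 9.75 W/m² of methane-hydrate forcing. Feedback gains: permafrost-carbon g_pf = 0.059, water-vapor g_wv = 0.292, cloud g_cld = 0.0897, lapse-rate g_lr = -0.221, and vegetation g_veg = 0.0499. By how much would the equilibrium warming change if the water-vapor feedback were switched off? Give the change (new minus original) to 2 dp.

Original: g = 0.2696, ΔT = 3/(1−0.2696) = 4.1073 °C.
Without water-vapor: g' = -0.0224, ΔT' = 3/(1+0.0224) = 2.9343 °C.
Change = 2.9343 − 4.1073 = -1.17 °C.

-1.17 °C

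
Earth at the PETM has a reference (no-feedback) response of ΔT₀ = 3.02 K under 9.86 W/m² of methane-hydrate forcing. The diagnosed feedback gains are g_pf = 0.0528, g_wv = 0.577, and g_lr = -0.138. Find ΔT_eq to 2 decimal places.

Total gain g = 0.0528 + 0.577 − 0.138 = 0.4918.
Amplification A = 1/(1 − 0.4918) = 1.968.
ΔT = 3.02 × 1.968 = 5.94 K.

5.94 K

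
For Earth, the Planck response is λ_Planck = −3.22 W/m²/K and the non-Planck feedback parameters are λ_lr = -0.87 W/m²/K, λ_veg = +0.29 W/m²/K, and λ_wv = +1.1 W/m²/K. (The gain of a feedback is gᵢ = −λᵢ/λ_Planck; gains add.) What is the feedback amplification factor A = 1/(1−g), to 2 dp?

Convert to gains: g_lr = -0.87/3.22 = -0.2702; g_veg = 0.29/3.22 = 0.09006; g_wv = 1.1/3.22 = 0.3416.
Total gain g = 0.16146.
A = 1/(1 − 0.16146) = 1.19.

1.19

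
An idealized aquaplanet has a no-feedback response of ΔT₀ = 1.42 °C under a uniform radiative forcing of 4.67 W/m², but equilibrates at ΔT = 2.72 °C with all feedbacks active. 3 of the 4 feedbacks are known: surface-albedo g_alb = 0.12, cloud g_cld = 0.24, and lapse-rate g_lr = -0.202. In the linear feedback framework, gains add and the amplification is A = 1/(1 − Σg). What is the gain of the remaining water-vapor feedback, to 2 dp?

Amplification A = ΔT/ΔT₀ = 2.72/1.42 = 1.915.
Total gain g = 1 − 1/A = 1 − 1/1.915 = 0.4778.
Known gains sum to 0.12 + 0.24 − 0.202 = 0.158.
g_wv = 0.4778 − 0.158 = 0.32.

0.32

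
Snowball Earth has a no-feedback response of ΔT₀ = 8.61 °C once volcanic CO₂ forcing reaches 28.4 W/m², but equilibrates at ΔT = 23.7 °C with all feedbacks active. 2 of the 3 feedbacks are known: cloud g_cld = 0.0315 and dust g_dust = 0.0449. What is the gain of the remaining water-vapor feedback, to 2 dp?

0.56

Amplification A = ΔT/ΔT₀ = 23.7/8.61 = 2.753.
Total gain g = 1 − 1/A = 1 − 1/2.753 = 0.6368.
Known gains sum to 0.0315 + 0.0449 = 0.0764.
g_wv = 0.6368 − 0.0764 = 0.56.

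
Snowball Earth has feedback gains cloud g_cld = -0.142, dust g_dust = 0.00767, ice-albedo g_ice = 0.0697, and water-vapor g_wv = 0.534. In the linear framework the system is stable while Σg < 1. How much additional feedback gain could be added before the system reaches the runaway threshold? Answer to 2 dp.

0.53

Current total gain = -0.142 + 0.00767 + 0.0697 + 0.534 = 0.46937.
Margin to runaway = 1 − 0.46937 = 0.53.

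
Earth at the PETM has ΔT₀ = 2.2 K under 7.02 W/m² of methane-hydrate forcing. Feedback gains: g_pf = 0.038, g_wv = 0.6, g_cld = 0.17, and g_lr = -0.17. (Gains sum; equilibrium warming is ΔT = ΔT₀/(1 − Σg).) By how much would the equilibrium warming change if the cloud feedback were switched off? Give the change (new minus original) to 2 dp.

Original: g = 0.638, ΔT = 2.2/(1−0.638) = 6.0773 K.
Without cloud: g' = 0.468, ΔT' = 2.2/(1−0.468) = 4.1353 K.
Change = 4.1353 − 6.0773 = -1.94 K.

-1.94 K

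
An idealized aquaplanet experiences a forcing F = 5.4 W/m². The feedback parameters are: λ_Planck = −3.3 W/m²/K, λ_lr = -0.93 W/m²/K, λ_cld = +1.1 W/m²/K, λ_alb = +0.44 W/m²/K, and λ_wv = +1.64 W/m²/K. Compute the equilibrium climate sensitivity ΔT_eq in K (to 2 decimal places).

Net feedback parameter λ = (−3.3) + (-0.93) + (+1.1) + (+0.44) + (+1.64) = -1.05 W/m²/K.
ΔT = −F/λ = −5.4/(-1.05) = 5.14 K.

5.14 K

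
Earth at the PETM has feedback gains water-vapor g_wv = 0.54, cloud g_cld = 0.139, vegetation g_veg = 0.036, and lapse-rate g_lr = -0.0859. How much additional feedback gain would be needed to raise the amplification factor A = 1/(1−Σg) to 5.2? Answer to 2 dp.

0.18

Current total gain = 0.6291.
Target gain for A = 5.2: g* = 1 − 1/5.2 = 0.8077.
Additional gain needed = 0.8077 − 0.6291 = 0.18.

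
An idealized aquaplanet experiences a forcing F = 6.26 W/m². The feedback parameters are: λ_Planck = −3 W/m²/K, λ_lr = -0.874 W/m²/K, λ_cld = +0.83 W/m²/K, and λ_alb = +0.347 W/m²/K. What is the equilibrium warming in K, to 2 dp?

Net feedback parameter λ = (−3) + (-0.874) + (+0.83) + (+0.347) = -2.697 W/m²/K.
ΔT = −F/λ = −6.26/(-2.697) = 2.32 K.

2.32 K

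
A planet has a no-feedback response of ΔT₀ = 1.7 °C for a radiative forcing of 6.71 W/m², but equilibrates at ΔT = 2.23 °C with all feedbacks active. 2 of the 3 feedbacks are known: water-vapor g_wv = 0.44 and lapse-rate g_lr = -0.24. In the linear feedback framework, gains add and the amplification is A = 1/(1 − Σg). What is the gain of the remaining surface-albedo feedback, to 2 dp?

Amplification A = ΔT/ΔT₀ = 2.23/1.7 = 1.312.
Total gain g = 1 − 1/A = 1 − 1/1.312 = 0.2378.
Known gains sum to 0.44 − 0.24 = 0.2.
g_alb = 0.2378 − 0.2 = 0.04.

0.04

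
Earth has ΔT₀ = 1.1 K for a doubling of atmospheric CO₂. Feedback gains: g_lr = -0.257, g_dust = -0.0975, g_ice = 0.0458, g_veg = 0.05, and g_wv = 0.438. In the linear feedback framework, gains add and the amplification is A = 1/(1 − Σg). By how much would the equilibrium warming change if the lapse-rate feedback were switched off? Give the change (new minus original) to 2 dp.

Original: g = 0.1793, ΔT = 1.1/(1−0.1793) = 1.3403 K.
Without lapse-rate: g' = 0.4363, ΔT' = 1.1/(1−0.4363) = 1.9514 K.
Change = 1.9514 − 1.3403 = 0.61 K.

0.61 K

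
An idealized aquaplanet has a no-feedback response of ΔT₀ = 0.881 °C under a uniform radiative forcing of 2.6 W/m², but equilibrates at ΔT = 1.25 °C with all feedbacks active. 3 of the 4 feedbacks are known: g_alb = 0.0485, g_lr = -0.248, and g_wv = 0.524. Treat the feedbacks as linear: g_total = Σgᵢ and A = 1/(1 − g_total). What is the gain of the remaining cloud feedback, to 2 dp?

Amplification A = ΔT/ΔT₀ = 1.25/0.881 = 1.419.
Total gain g = 1 − 1/A = 1 − 1/1.419 = 0.2953.
Known gains sum to 0.0485 − 0.248 + 0.524 = 0.3245.
g_cld = 0.2953 − 0.3245 = -0.03.

-0.03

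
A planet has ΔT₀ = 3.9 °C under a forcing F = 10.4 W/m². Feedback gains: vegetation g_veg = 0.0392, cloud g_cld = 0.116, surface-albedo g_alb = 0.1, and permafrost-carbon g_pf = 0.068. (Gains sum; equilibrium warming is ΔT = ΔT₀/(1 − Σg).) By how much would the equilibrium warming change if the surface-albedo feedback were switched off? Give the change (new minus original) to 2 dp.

-0.74 °C

Original: g = 0.3232, ΔT = 3.9/(1−0.3232) = 5.7624 °C.
Without surface-albedo: g' = 0.2232, ΔT' = 3.9/(1−0.2232) = 5.0206 °C.
Change = 5.0206 − 5.7624 = -0.74 °C.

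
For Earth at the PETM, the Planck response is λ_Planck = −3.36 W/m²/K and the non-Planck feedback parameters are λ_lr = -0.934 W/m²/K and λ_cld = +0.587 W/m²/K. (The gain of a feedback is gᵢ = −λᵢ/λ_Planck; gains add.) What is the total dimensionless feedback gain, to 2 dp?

-0.10

Convert to gains: g_lr = -0.934/3.36 = -0.278; g_cld = 0.587/3.36 = 0.1747.
Total gain g = -0.1033.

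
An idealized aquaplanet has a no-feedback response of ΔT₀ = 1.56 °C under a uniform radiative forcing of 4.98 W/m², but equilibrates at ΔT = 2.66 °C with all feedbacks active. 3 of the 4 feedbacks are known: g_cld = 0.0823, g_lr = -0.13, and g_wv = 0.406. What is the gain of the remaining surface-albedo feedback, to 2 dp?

0.06

Amplification A = ΔT/ΔT₀ = 2.66/1.56 = 1.705.
Total gain g = 1 − 1/A = 1 − 1/1.705 = 0.4135.
Known gains sum to 0.0823 − 0.13 + 0.406 = 0.3583.
g_alb = 0.4135 − 0.3583 = 0.06.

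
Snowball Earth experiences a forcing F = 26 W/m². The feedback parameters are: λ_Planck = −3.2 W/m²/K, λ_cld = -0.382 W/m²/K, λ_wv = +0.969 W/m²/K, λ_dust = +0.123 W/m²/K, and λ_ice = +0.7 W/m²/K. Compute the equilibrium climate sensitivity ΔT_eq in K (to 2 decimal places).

14.53 K

Net feedback parameter λ = (−3.2) + (-0.382) + (+0.969) + (+0.123) + (+0.7) = -1.79 W/m²/K.
ΔT = −F/λ = −26/(-1.79) = 14.53 K.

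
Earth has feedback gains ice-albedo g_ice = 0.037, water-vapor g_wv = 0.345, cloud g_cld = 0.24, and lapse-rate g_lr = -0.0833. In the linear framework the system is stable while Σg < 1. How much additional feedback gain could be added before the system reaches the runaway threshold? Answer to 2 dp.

0.46

Current total gain = 0.037 + 0.345 + 0.24 − 0.0833 = 0.5387.
Margin to runaway = 1 − 0.5387 = 0.46.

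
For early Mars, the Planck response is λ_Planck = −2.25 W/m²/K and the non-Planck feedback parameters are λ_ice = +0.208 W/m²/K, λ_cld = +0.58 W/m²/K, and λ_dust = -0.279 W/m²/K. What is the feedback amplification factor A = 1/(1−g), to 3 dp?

1.292

Convert to gains: g_ice = 0.208/2.25 = 0.09244; g_cld = 0.58/2.25 = 0.2578; g_dust = -0.279/2.25 = -0.124.
Total gain g = 0.22624.
A = 1/(1 − 0.22624) = 1.292.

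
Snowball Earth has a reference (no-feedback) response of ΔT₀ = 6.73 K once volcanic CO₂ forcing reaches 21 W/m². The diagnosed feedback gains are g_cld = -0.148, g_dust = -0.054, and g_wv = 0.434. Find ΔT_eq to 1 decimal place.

8.8 K

Total gain g = -0.148 − 0.054 + 0.434 = 0.232.
Amplification A = 1/(1 − 0.232) = 1.302.
ΔT = 6.73 × 1.302 = 8.8 K.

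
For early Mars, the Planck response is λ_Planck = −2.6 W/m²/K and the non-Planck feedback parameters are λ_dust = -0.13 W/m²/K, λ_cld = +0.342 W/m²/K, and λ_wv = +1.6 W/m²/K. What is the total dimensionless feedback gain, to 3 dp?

0.697

Convert to gains: g_dust = -0.13/2.6 = -0.05; g_cld = 0.342/2.6 = 0.1315; g_wv = 1.6/2.6 = 0.6154.
Total gain g = 0.6969.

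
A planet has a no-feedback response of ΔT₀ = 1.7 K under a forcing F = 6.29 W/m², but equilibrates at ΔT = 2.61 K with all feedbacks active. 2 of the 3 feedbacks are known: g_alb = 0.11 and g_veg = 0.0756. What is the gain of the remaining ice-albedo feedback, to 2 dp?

0.16

Amplification A = ΔT/ΔT₀ = 2.61/1.7 = 1.535.
Total gain g = 1 − 1/A = 1 − 1/1.535 = 0.3485.
Known gains sum to 0.11 + 0.0756 = 0.1856.
g_ice = 0.3485 − 0.1856 = 0.16.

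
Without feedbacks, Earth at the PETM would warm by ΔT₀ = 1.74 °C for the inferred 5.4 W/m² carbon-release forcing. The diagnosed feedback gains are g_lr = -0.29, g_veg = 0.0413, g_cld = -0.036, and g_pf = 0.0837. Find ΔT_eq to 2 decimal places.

Total gain g = -0.29 + 0.0413 − 0.036 + 0.0837 = -0.201.
Amplification A = 1/(1 + 0.201) = 0.8326.
ΔT = 1.74 × 0.8326 = 1.45 °C.

1.45 °C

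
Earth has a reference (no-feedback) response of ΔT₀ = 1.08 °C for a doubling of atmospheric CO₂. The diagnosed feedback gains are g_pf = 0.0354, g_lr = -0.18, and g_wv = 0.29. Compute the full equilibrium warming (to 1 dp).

Total gain g = 0.0354 − 0.18 + 0.29 = 0.1454.
Amplification A = 1/(1 − 0.1454) = 1.17.
ΔT = 1.08 × 1.17 = 1.3 °C.

1.3 °C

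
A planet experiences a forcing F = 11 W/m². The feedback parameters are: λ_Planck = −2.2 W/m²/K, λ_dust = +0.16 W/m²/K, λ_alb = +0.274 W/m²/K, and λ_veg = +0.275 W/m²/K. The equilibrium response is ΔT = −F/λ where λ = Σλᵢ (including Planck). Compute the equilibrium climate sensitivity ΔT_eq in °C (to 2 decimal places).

Net feedback parameter λ = (−2.2) + (+0.16) + (+0.274) + (+0.275) = -1.491 W/m²/K.
ΔT = −F/λ = −11/(-1.491) = 7.38 °C.

7.38 °C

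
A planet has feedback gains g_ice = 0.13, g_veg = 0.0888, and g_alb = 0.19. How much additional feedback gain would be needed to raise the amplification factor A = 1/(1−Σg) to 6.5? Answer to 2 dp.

0.44

Current total gain = 0.4088.
Target gain for A = 6.5: g* = 1 − 1/6.5 = 0.8462.
Additional gain needed = 0.8462 − 0.4088 = 0.44.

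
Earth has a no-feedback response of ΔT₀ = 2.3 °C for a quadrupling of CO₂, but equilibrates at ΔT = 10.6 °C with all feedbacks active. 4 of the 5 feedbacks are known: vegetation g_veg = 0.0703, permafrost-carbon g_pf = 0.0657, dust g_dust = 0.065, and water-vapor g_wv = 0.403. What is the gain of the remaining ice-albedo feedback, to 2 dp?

0.18

Amplification A = ΔT/ΔT₀ = 10.6/2.3 = 4.609.
Total gain g = 1 − 1/A = 1 − 1/4.609 = 0.783.
Known gains sum to 0.0703 + 0.0657 + 0.065 + 0.403 = 0.604.
g_ice = 0.783 − 0.604 = 0.18.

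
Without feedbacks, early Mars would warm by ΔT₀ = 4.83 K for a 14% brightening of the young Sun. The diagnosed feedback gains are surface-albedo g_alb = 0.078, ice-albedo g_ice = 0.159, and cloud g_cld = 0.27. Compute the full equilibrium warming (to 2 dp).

9.80 K

Total gain g = 0.078 + 0.159 + 0.27 = 0.507.
Amplification A = 1/(1 − 0.507) = 2.028.
ΔT = 4.83 × 2.028 = 9.80 K.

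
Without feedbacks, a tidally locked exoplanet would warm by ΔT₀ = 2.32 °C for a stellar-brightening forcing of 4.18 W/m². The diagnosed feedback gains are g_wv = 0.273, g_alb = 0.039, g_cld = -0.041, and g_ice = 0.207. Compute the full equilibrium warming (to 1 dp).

Total gain g = 0.273 + 0.039 − 0.041 + 0.207 = 0.478.
Amplification A = 1/(1 − 0.478) = 1.916.
ΔT = 2.32 × 1.916 = 4.4 °C.

4.4 °C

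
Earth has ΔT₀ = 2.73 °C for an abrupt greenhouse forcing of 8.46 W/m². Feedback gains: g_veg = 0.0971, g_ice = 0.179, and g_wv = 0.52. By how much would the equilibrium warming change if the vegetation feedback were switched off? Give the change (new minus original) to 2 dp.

Original: g = 0.7961, ΔT = 2.73/(1−0.7961) = 13.3889 °C.
Without vegetation: g' = 0.699, ΔT' = 2.73/(1−0.699) = 9.0698 °C.
Change = 9.0698 − 13.3889 = -4.32 °C.

-4.32 °C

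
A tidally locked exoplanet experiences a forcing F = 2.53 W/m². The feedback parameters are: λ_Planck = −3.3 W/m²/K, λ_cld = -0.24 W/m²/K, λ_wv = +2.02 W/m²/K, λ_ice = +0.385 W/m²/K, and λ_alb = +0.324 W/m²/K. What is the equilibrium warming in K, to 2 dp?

3.12 K

Net feedback parameter λ = (−3.3) + (-0.24) + (+2.02) + (+0.385) + (+0.324) = -0.811 W/m²/K.
ΔT = −F/λ = −2.53/(-0.811) = 3.12 K.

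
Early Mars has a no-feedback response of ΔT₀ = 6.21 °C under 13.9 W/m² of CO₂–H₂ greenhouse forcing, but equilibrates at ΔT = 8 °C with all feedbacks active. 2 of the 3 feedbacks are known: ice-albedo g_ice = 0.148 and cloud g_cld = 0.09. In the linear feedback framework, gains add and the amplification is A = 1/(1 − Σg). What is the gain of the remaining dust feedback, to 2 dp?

-0.01

Amplification A = ΔT/ΔT₀ = 8/6.21 = 1.288.
Total gain g = 1 − 1/A = 1 − 1/1.288 = 0.2236.
Known gains sum to 0.148 + 0.09 = 0.238.
g_dust = 0.2236 − 0.238 = -0.01.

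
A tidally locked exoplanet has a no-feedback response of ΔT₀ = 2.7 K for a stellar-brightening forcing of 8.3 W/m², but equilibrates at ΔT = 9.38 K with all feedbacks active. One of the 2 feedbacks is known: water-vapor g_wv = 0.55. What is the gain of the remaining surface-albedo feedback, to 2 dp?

0.16

Amplification A = ΔT/ΔT₀ = 9.38/2.7 = 3.474.
Total gain g = 1 − 1/A = 1 − 1/3.474 = 0.7121.
The known gain is 0.55.
g_alb = 0.7121 − 0.55 = 0.16.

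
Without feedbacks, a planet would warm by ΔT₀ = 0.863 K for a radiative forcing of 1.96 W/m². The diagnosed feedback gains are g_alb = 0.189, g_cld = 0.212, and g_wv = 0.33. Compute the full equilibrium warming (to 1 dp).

3.2 K

Total gain g = 0.189 + 0.212 + 0.33 = 0.731.
Amplification A = 1/(1 − 0.731) = 3.717.
ΔT = 0.863 × 3.717 = 3.2 K.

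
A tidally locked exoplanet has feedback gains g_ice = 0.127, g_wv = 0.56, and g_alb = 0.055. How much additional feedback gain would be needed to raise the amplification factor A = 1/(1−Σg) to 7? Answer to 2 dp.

0.12

Current total gain = 0.742.
Target gain for A = 7: g* = 1 − 1/7 = 0.8571.
Additional gain needed = 0.8571 − 0.742 = 0.12.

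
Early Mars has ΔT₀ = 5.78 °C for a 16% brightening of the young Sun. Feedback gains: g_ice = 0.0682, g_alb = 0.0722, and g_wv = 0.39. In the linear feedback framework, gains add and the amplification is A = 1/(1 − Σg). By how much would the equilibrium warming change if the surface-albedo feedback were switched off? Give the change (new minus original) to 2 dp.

Original: g = 0.5304, ΔT = 5.78/(1−0.5304) = 12.3083 °C.
Without surface-albedo: g' = 0.4582, ΔT' = 5.78/(1−0.4582) = 10.6681 °C.
Change = 10.6681 − 12.3083 = -1.64 °C.

-1.64 °C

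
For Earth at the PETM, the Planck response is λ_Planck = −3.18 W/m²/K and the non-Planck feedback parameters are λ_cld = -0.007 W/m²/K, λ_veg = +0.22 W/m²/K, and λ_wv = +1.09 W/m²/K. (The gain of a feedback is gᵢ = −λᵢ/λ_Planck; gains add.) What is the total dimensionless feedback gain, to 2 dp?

0.41

Convert to gains: g_cld = -0.007/3.18 = -0.002201; g_veg = 0.22/3.18 = 0.06918; g_wv = 1.09/3.18 = 0.3428.
Total gain g = 0.409779.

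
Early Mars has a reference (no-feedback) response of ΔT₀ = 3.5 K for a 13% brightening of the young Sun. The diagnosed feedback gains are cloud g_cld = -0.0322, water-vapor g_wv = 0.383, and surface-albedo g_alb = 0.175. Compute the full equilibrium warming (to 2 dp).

7.38 K

Total gain g = -0.0322 + 0.383 + 0.175 = 0.5258.
Amplification A = 1/(1 − 0.5258) = 2.109.
ΔT = 3.5 × 2.109 = 7.38 K.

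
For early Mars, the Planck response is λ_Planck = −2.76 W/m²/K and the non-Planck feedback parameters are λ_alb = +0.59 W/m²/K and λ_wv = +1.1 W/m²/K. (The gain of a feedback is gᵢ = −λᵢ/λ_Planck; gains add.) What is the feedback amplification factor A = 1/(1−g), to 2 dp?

Convert to gains: g_alb = 0.59/2.76 = 0.2138; g_wv = 1.1/2.76 = 0.3986.
Total gain g = 0.6124.
A = 1/(1 − 0.6124) = 2.58.

2.58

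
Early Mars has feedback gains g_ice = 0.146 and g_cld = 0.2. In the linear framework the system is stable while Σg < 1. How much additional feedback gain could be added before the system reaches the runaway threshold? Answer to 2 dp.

Current total gain = 0.146 + 0.2 = 0.346.
Margin to runaway = 1 − 0.346 = 0.65.

0.65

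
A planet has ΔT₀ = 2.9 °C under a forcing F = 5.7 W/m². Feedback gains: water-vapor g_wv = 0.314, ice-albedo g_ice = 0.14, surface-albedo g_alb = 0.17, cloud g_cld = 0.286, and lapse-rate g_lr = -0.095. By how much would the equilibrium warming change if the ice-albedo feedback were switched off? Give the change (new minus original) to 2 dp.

Original: g = 0.815, ΔT = 2.9/(1−0.815) = 15.6757 °C.
Without ice-albedo: g' = 0.675, ΔT' = 2.9/(1−0.675) = 8.9231 °C.
Change = 8.9231 − 15.6757 = -6.75 °C.

-6.75 °C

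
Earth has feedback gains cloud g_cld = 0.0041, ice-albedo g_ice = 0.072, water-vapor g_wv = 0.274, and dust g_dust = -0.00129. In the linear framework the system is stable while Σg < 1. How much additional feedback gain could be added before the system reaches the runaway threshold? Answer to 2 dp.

Current total gain = 0.0041 + 0.072 + 0.274 − 0.00129 = 0.34881.
Margin to runaway = 1 − 0.34881 = 0.65.

0.65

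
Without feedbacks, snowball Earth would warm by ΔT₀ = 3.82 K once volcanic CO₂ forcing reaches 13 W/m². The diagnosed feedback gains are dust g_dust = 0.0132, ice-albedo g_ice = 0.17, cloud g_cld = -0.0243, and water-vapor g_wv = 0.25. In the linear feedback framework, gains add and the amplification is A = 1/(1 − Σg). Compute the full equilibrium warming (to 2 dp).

6.46 K

Total gain g = 0.0132 + 0.17 − 0.0243 + 0.25 = 0.4089.
Amplification A = 1/(1 − 0.4089) = 1.692.
ΔT = 3.82 × 1.692 = 6.46 K.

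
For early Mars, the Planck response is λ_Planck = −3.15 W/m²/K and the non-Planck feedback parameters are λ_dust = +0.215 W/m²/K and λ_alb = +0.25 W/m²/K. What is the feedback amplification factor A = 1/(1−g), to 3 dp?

Convert to gains: g_dust = 0.215/3.15 = 0.06825; g_alb = 0.25/3.15 = 0.07937.
Total gain g = 0.14762.
A = 1/(1 − 0.14762) = 1.173.

1.173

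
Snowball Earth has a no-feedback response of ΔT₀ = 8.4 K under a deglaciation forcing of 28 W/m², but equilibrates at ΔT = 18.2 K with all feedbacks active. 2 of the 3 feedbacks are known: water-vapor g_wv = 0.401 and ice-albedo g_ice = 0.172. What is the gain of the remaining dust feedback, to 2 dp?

Amplification A = ΔT/ΔT₀ = 18.2/8.4 = 2.167.
Total gain g = 1 − 1/A = 1 − 1/2.167 = 0.5385.
Known gains sum to 0.401 + 0.172 = 0.573.
g_dust = 0.5385 − 0.573 = -0.03.

-0.03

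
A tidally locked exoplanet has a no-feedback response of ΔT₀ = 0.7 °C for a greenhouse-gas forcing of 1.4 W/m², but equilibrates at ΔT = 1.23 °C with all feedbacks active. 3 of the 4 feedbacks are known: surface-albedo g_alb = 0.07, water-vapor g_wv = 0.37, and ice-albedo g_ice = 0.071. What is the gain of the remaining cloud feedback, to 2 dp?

-0.08

Amplification A = ΔT/ΔT₀ = 1.23/0.7 = 1.757.
Total gain g = 1 − 1/A = 1 − 1/1.757 = 0.4308.
Known gains sum to 0.07 + 0.37 + 0.071 = 0.511.
g_cld = 0.4308 − 0.511 = -0.08.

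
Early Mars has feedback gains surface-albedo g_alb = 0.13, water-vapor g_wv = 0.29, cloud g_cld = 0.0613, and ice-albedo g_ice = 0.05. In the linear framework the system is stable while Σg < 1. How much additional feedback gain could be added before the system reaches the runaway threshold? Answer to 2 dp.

Current total gain = 0.13 + 0.29 + 0.0613 + 0.05 = 0.5313.
Margin to runaway = 1 − 0.5313 = 0.47.

0.47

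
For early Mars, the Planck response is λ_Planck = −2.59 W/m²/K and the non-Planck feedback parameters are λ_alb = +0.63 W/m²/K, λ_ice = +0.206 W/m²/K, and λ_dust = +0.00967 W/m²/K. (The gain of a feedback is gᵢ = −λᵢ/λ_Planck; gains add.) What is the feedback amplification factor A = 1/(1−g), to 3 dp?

Convert to gains: g_alb = 0.63/2.59 = 0.2432; g_ice = 0.206/2.59 = 0.07954; g_dust = 0.00967/2.59 = 0.003734.
Total gain g = 0.326474.
A = 1/(1 − 0.326474) = 1.485.

1.485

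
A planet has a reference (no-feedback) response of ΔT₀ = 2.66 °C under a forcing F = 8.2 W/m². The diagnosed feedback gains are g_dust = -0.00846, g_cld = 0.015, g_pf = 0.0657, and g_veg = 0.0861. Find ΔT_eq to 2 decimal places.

Total gain g = -0.00846 + 0.015 + 0.0657 + 0.0861 = 0.15834.
Amplification A = 1/(1 − 0.15834) = 1.188.
ΔT = 2.66 × 1.188 = 3.16 °C.

3.16 °C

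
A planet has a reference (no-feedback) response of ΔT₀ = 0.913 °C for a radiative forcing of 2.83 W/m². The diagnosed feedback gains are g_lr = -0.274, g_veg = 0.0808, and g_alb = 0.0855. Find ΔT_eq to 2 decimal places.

0.82 °C

Total gain g = -0.274 + 0.0808 + 0.0855 = -0.1077.
Amplification A = 1/(1 + 0.1077) = 0.9028.
ΔT = 0.913 × 0.9028 = 0.82 °C.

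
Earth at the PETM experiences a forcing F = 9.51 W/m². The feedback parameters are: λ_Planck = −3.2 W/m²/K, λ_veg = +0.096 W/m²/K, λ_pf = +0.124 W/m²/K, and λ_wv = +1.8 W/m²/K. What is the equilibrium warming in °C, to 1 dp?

8.1 °C

Net feedback parameter λ = (−3.2) + (+0.096) + (+0.124) + (+1.8) = -1.18 W/m²/K.
ΔT = −F/λ = −9.51/(-1.18) = 8.1 °C.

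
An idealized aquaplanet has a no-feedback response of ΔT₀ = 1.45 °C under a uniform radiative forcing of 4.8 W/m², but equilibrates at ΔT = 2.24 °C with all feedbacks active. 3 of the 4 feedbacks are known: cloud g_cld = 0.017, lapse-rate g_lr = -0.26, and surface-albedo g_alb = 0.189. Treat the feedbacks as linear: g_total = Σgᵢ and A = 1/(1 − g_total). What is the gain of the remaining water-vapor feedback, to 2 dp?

0.41

Amplification A = ΔT/ΔT₀ = 2.24/1.45 = 1.545.
Total gain g = 1 − 1/A = 1 − 1/1.545 = 0.3528.
Known gains sum to 0.017 − 0.26 + 0.189 = -0.054.
g_wv = 0.3528 + 0.054 = 0.41.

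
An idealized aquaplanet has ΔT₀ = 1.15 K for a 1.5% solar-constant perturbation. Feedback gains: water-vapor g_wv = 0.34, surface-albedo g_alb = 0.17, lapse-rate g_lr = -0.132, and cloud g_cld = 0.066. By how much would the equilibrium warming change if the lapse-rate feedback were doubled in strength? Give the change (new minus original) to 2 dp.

Original: g = 0.444, ΔT = 1.15/(1−0.444) = 2.0683 K.
With doubled lapse-rate: g' = 0.312, ΔT' = 1.15/(1−0.312) = 1.6715 K.
Change = 1.6715 − 2.0683 = -0.40 K.

-0.40 K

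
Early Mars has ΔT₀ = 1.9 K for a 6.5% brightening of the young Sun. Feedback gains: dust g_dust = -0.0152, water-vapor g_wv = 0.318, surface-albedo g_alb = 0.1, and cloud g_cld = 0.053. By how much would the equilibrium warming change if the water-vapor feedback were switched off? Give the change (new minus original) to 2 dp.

-1.29 K

Original: g = 0.4558, ΔT = 1.9/(1−0.4558) = 3.4914 K.
Without water-vapor: g' = 0.1378, ΔT' = 1.9/(1−0.1378) = 2.2037 K.
Change = 2.2037 − 3.4914 = -1.29 K.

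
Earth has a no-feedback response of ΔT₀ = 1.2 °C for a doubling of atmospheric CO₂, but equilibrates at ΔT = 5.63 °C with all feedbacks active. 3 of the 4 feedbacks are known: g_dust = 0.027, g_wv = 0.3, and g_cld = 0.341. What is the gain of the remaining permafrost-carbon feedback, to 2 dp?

0.12

Amplification A = ΔT/ΔT₀ = 5.63/1.2 = 4.692.
Total gain g = 1 − 1/A = 1 − 1/4.692 = 0.7869.
Known gains sum to 0.027 + 0.3 + 0.341 = 0.668.
g_pf = 0.7869 − 0.668 = 0.12.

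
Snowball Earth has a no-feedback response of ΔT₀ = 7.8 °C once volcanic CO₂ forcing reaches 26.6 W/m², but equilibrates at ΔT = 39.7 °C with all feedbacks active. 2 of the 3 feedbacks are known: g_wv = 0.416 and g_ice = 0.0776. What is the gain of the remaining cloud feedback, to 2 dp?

0.31

Amplification A = ΔT/ΔT₀ = 39.7/7.8 = 5.09.
Total gain g = 1 − 1/A = 1 − 1/5.09 = 0.8035.
Known gains sum to 0.416 + 0.0776 = 0.4936.
g_cld = 0.8035 − 0.4936 = 0.31.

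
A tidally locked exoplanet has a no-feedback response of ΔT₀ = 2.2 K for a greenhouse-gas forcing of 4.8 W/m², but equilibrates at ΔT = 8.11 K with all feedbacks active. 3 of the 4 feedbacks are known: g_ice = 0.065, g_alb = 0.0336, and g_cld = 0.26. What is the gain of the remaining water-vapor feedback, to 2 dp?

0.37

Amplification A = ΔT/ΔT₀ = 8.11/2.2 = 3.686.
Total gain g = 1 − 1/A = 1 − 1/3.686 = 0.7287.
Known gains sum to 0.065 + 0.0336 + 0.26 = 0.3586.
g_wv = 0.7287 − 0.3586 = 0.37.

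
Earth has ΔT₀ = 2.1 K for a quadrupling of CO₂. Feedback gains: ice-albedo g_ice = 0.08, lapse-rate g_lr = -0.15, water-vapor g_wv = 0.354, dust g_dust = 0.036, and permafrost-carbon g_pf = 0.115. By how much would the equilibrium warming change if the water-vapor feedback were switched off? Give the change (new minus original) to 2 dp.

-1.43 K

Original: g = 0.435, ΔT = 2.1/(1−0.435) = 3.7168 K.
Without water-vapor: g' = 0.081, ΔT' = 2.1/(1−0.081) = 2.2851 K.
Change = 2.2851 − 3.7168 = -1.43 K.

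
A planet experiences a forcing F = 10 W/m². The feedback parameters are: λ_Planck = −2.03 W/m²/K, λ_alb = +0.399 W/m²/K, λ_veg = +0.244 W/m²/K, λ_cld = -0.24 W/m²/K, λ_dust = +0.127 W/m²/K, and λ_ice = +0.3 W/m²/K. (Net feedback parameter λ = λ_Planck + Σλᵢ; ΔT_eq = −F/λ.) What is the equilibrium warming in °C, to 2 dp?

Net feedback parameter λ = (−2.03) + (+0.399) + (+0.244) + (-0.24) + (+0.127) + (+0.3) = -1.2 W/m²/K.
ΔT = −F/λ = −10/(-1.2) = 8.33 °C.

8.33 °C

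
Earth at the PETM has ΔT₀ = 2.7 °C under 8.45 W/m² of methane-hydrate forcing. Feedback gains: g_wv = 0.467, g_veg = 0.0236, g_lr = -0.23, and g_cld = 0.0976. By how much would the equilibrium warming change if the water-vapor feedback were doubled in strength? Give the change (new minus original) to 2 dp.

11.24 °C

Original: g = 0.3582, ΔT = 2.7/(1−0.3582) = 4.2069 °C.
With doubled water-vapor: g' = 0.8252, ΔT' = 2.7/(1−0.8252) = 15.4462 °C.
Change = 15.4462 − 4.2069 = 11.24 °C.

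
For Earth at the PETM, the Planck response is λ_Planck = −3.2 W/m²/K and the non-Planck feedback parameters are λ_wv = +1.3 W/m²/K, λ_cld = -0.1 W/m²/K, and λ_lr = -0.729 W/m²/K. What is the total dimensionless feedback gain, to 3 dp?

Convert to gains: g_wv = 1.3/3.2 = 0.4062; g_cld = -0.1/3.2 = -0.03125; g_lr = -0.729/3.2 = -0.2278.
Total gain g = 0.14715.

0.147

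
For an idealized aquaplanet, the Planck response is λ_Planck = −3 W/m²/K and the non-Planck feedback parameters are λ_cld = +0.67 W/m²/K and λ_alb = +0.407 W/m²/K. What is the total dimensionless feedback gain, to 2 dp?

Convert to gains: g_cld = 0.67/3 = 0.2233; g_alb = 0.407/3 = 0.1357.
Total gain g = 0.359.

0.36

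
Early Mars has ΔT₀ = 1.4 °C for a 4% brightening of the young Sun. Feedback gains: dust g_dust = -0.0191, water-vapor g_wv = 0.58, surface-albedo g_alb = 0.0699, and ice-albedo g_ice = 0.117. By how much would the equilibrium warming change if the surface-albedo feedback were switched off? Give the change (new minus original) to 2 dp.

Original: g = 0.7478, ΔT = 1.4/(1−0.7478) = 5.5511 °C.
Without surface-albedo: g' = 0.6779, ΔT' = 1.4/(1−0.6779) = 4.3465 °C.
Change = 4.3465 − 5.5511 = -1.20 °C.

-1.20 °C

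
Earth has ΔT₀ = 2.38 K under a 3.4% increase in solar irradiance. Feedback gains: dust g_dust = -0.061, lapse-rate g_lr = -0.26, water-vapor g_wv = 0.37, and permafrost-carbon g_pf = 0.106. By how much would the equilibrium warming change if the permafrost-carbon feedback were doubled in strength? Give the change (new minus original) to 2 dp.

Original: g = 0.155, ΔT = 2.38/(1−0.155) = 2.8166 K.
With doubled permafrost-carbon: g' = 0.261, ΔT' = 2.38/(1−0.261) = 3.2206 K.
Change = 3.2206 − 2.8166 = 0.40 K.

0.40 K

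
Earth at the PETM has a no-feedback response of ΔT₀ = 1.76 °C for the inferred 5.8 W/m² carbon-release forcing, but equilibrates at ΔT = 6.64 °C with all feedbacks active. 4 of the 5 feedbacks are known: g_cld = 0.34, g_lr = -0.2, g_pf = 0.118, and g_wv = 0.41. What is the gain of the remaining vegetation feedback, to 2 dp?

0.07

Amplification A = ΔT/ΔT₀ = 6.64/1.76 = 3.773.
Total gain g = 1 − 1/A = 1 − 1/3.773 = 0.735.
Known gains sum to 0.34 − 0.2 + 0.118 + 0.41 = 0.668.
g_veg = 0.735 − 0.668 = 0.07.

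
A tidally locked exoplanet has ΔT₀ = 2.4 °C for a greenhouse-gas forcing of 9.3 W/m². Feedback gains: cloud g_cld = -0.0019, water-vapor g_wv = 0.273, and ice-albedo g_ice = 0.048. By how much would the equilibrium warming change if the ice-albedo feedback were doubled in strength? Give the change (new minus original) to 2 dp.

0.27 °C

Original: g = 0.3191, ΔT = 2.4/(1−0.3191) = 3.5247 °C.
With doubled ice-albedo: g' = 0.3671, ΔT' = 2.4/(1−0.3671) = 3.7921 °C.
Change = 3.7921 − 3.5247 = 0.27 °C.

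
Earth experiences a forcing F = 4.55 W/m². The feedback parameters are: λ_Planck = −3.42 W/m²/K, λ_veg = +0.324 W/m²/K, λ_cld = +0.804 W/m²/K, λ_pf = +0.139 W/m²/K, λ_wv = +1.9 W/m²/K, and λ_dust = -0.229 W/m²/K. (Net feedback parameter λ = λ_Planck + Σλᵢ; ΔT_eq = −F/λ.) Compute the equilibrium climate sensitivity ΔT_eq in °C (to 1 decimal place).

Net feedback parameter λ = (−3.42) + (+0.324) + (+0.804) + (+0.139) + (+1.9) + (-0.229) = -0.482 W/m²/K.
ΔT = −F/λ = −4.55/(-0.482) = 9.4 °C.

9.4 °C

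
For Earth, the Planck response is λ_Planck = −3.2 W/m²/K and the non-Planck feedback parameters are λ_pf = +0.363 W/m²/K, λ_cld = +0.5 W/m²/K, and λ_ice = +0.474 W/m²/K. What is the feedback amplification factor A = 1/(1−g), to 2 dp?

1.72

Convert to gains: g_pf = 0.363/3.2 = 0.1134; g_cld = 0.5/3.2 = 0.1562; g_ice = 0.474/3.2 = 0.1481.
Total gain g = 0.4177.
A = 1/(1 − 0.4177) = 1.72.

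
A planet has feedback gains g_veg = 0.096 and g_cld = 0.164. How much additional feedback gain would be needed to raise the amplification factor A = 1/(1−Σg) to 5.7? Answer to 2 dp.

0.56

Current total gain = 0.26.
Target gain for A = 5.7: g* = 1 − 1/5.7 = 0.8246.
Additional gain needed = 0.8246 − 0.26 = 0.56.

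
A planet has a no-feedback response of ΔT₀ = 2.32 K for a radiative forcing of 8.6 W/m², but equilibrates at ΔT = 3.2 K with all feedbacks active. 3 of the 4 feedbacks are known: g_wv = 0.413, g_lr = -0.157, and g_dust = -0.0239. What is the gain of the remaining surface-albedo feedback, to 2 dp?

Amplification A = ΔT/ΔT₀ = 3.2/2.32 = 1.379.
Total gain g = 1 − 1/A = 1 − 1/1.379 = 0.2748.
Known gains sum to 0.413 − 0.157 − 0.0239 = 0.2321.
g_alb = 0.2748 − 0.2321 = 0.04.

0.04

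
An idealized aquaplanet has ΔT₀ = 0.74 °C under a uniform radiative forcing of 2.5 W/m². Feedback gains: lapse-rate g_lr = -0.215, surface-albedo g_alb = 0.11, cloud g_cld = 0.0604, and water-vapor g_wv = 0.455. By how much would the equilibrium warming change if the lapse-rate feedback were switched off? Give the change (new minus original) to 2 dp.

Original: g = 0.4104, ΔT = 0.74/(1−0.4104) = 1.2551 °C.
Without lapse-rate: g' = 0.6254, ΔT' = 0.74/(1−0.6254) = 1.9754 °C.
Change = 1.9754 − 1.2551 = 0.72 °C.

0.72 °C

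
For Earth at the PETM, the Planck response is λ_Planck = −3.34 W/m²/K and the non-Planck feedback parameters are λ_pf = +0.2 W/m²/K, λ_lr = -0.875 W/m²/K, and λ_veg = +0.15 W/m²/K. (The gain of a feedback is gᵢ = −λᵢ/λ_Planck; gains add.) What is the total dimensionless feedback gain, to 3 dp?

-0.157

Convert to gains: g_pf = 0.2/3.34 = 0.05988; g_lr = -0.875/3.34 = -0.262; g_veg = 0.15/3.34 = 0.04491.
Total gain g = -0.15721.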